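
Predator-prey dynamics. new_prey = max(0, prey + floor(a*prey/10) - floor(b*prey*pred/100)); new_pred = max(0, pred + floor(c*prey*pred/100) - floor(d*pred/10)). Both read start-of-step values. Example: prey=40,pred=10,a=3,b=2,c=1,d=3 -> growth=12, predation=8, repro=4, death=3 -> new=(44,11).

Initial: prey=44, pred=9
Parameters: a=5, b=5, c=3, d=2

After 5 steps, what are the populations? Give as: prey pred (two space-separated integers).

Answer: 0 43

Derivation:
Step 1: prey: 44+22-19=47; pred: 9+11-1=19
Step 2: prey: 47+23-44=26; pred: 19+26-3=42
Step 3: prey: 26+13-54=0; pred: 42+32-8=66
Step 4: prey: 0+0-0=0; pred: 66+0-13=53
Step 5: prey: 0+0-0=0; pred: 53+0-10=43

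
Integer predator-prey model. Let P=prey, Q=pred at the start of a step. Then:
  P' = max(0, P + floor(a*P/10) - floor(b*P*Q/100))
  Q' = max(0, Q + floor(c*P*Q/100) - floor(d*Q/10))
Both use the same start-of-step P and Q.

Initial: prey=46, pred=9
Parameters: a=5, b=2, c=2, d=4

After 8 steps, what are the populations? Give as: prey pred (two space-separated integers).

Answer: 0 30

Derivation:
Step 1: prey: 46+23-8=61; pred: 9+8-3=14
Step 2: prey: 61+30-17=74; pred: 14+17-5=26
Step 3: prey: 74+37-38=73; pred: 26+38-10=54
Step 4: prey: 73+36-78=31; pred: 54+78-21=111
Step 5: prey: 31+15-68=0; pred: 111+68-44=135
Step 6: prey: 0+0-0=0; pred: 135+0-54=81
Step 7: prey: 0+0-0=0; pred: 81+0-32=49
Step 8: prey: 0+0-0=0; pred: 49+0-19=30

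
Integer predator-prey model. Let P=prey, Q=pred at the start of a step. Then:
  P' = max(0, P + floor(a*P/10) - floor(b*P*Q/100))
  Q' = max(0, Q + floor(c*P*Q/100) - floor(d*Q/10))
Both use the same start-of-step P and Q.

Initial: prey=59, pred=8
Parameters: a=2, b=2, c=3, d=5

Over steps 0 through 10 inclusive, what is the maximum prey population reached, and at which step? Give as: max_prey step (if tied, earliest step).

Answer: 61 1

Derivation:
Step 1: prey: 59+11-9=61; pred: 8+14-4=18
Step 2: prey: 61+12-21=52; pred: 18+32-9=41
Step 3: prey: 52+10-42=20; pred: 41+63-20=84
Step 4: prey: 20+4-33=0; pred: 84+50-42=92
Step 5: prey: 0+0-0=0; pred: 92+0-46=46
Step 6: prey: 0+0-0=0; pred: 46+0-23=23
Step 7: prey: 0+0-0=0; pred: 23+0-11=12
Step 8: prey: 0+0-0=0; pred: 12+0-6=6
Step 9: prey: 0+0-0=0; pred: 6+0-3=3
Step 10: prey: 0+0-0=0; pred: 3+0-1=2
Max prey = 61 at step 1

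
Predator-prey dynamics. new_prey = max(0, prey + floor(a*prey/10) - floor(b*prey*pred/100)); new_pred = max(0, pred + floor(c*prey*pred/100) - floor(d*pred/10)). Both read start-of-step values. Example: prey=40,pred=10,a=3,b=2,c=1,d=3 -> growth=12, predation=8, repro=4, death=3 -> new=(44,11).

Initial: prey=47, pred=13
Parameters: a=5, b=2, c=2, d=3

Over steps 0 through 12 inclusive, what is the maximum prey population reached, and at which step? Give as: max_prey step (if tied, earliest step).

Step 1: prey: 47+23-12=58; pred: 13+12-3=22
Step 2: prey: 58+29-25=62; pred: 22+25-6=41
Step 3: prey: 62+31-50=43; pred: 41+50-12=79
Step 4: prey: 43+21-67=0; pred: 79+67-23=123
Step 5: prey: 0+0-0=0; pred: 123+0-36=87
Step 6: prey: 0+0-0=0; pred: 87+0-26=61
Step 7: prey: 0+0-0=0; pred: 61+0-18=43
Step 8: prey: 0+0-0=0; pred: 43+0-12=31
Step 9: prey: 0+0-0=0; pred: 31+0-9=22
Step 10: prey: 0+0-0=0; pred: 22+0-6=16
Step 11: prey: 0+0-0=0; pred: 16+0-4=12
Step 12: prey: 0+0-0=0; pred: 12+0-3=9
Max prey = 62 at step 2

Answer: 62 2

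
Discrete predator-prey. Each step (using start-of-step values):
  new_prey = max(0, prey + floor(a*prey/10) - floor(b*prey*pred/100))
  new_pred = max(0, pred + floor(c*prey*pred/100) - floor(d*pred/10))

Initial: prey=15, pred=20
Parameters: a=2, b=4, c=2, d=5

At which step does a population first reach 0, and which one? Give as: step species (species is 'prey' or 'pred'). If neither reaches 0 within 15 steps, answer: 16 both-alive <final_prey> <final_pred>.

Step 1: prey: 15+3-12=6; pred: 20+6-10=16
Step 2: prey: 6+1-3=4; pred: 16+1-8=9
Step 3: prey: 4+0-1=3; pred: 9+0-4=5
Step 4: prey: 3+0-0=3; pred: 5+0-2=3
Step 5: prey: 3+0-0=3; pred: 3+0-1=2
Step 6: prey: 3+0-0=3; pred: 2+0-1=1
Step 7: prey: 3+0-0=3; pred: 1+0-0=1
Steps 8-15: state stable at prey=3, pred=1 (no change)
No extinction within 15 steps

Answer: 16 both-alive 3 1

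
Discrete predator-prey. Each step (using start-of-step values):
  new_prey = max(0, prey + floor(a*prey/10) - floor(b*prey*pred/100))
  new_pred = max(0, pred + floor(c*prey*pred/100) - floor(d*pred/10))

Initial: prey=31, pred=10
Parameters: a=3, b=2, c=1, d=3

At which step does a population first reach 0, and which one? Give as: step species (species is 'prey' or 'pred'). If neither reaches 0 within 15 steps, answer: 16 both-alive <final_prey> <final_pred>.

Answer: 16 both-alive 10 14

Derivation:
Step 1: prey: 31+9-6=34; pred: 10+3-3=10
Step 2: prey: 34+10-6=38; pred: 10+3-3=10
Step 3: prey: 38+11-7=42; pred: 10+3-3=10
Step 4: prey: 42+12-8=46; pred: 10+4-3=11
Step 5: prey: 46+13-10=49; pred: 11+5-3=13
Step 6: prey: 49+14-12=51; pred: 13+6-3=16
Step 7: prey: 51+15-16=50; pred: 16+8-4=20
Step 8: prey: 50+15-20=45; pred: 20+10-6=24
Step 9: prey: 45+13-21=37; pred: 24+10-7=27
Step 10: prey: 37+11-19=29; pred: 27+9-8=28
Step 11: prey: 29+8-16=21; pred: 28+8-8=28
Step 12: prey: 21+6-11=16; pred: 28+5-8=25
Step 13: prey: 16+4-8=12; pred: 25+4-7=22
Step 14: prey: 12+3-5=10; pred: 22+2-6=18
Step 15: prey: 10+3-3=10; pred: 18+1-5=14
No extinction within 15 steps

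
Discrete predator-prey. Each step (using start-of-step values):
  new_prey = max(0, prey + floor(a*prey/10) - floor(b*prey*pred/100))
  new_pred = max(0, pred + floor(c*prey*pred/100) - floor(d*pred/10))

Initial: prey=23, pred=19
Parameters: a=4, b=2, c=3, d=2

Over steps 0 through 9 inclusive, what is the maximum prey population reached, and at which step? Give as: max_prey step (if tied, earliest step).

Answer: 24 1

Derivation:
Step 1: prey: 23+9-8=24; pred: 19+13-3=29
Step 2: prey: 24+9-13=20; pred: 29+20-5=44
Step 3: prey: 20+8-17=11; pred: 44+26-8=62
Step 4: prey: 11+4-13=2; pred: 62+20-12=70
Step 5: prey: 2+0-2=0; pred: 70+4-14=60
Step 6: prey: 0+0-0=0; pred: 60+0-12=48
Step 7: prey: 0+0-0=0; pred: 48+0-9=39
Step 8: prey: 0+0-0=0; pred: 39+0-7=32
Step 9: prey: 0+0-0=0; pred: 32+0-6=26
Max prey = 24 at step 1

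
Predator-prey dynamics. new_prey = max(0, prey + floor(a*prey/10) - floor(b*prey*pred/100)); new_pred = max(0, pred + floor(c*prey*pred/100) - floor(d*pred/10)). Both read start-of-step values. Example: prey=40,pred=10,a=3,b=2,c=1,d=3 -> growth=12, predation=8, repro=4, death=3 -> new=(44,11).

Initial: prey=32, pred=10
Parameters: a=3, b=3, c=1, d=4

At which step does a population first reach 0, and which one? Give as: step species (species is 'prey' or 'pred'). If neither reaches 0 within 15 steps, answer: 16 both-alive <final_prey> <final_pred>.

Step 1: prey: 32+9-9=32; pred: 10+3-4=9
Step 2: prey: 32+9-8=33; pred: 9+2-3=8
Step 3: prey: 33+9-7=35; pred: 8+2-3=7
Step 4: prey: 35+10-7=38; pred: 7+2-2=7
Step 5: prey: 38+11-7=42; pred: 7+2-2=7
Step 6: prey: 42+12-8=46; pred: 7+2-2=7
Step 7: prey: 46+13-9=50; pred: 7+3-2=8
Step 8: prey: 50+15-12=53; pred: 8+4-3=9
Step 9: prey: 53+15-14=54; pred: 9+4-3=10
Step 10: prey: 54+16-16=54; pred: 10+5-4=11
Step 11: prey: 54+16-17=53; pred: 11+5-4=12
Step 12: prey: 53+15-19=49; pred: 12+6-4=14
Step 13: prey: 49+14-20=43; pred: 14+6-5=15
Step 14: prey: 43+12-19=36; pred: 15+6-6=15
Step 15: prey: 36+10-16=30; pred: 15+5-6=14
No extinction within 15 steps

Answer: 16 both-alive 30 14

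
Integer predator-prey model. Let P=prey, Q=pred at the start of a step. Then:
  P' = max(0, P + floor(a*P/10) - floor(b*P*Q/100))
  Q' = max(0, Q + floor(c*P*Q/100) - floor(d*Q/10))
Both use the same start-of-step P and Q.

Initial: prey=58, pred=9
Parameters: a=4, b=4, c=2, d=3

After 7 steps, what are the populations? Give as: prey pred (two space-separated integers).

Step 1: prey: 58+23-20=61; pred: 9+10-2=17
Step 2: prey: 61+24-41=44; pred: 17+20-5=32
Step 3: prey: 44+17-56=5; pred: 32+28-9=51
Step 4: prey: 5+2-10=0; pred: 51+5-15=41
Step 5: prey: 0+0-0=0; pred: 41+0-12=29
Step 6: prey: 0+0-0=0; pred: 29+0-8=21
Step 7: prey: 0+0-0=0; pred: 21+0-6=15

Answer: 0 15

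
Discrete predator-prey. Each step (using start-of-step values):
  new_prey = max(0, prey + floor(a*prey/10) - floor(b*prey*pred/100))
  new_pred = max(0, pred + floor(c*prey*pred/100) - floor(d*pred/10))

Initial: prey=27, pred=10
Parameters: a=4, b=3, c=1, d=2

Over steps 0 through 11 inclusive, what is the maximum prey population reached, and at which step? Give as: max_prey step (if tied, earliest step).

Step 1: prey: 27+10-8=29; pred: 10+2-2=10
Step 2: prey: 29+11-8=32; pred: 10+2-2=10
Step 3: prey: 32+12-9=35; pred: 10+3-2=11
Step 4: prey: 35+14-11=38; pred: 11+3-2=12
Step 5: prey: 38+15-13=40; pred: 12+4-2=14
Step 6: prey: 40+16-16=40; pred: 14+5-2=17
Step 7: prey: 40+16-20=36; pred: 17+6-3=20
Step 8: prey: 36+14-21=29; pred: 20+7-4=23
Step 9: prey: 29+11-20=20; pred: 23+6-4=25
Step 10: prey: 20+8-15=13; pred: 25+5-5=25
Step 11: prey: 13+5-9=9; pred: 25+3-5=23
Max prey = 40 at step 5

Answer: 40 5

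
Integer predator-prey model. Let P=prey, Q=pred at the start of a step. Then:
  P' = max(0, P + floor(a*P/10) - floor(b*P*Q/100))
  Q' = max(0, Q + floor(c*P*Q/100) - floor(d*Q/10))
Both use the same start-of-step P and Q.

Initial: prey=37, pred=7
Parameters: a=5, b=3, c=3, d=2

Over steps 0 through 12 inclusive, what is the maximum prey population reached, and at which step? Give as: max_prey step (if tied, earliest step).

Step 1: prey: 37+18-7=48; pred: 7+7-1=13
Step 2: prey: 48+24-18=54; pred: 13+18-2=29
Step 3: prey: 54+27-46=35; pred: 29+46-5=70
Step 4: prey: 35+17-73=0; pred: 70+73-14=129
Step 5: prey: 0+0-0=0; pred: 129+0-25=104
Step 6: prey: 0+0-0=0; pred: 104+0-20=84
Step 7: prey: 0+0-0=0; pred: 84+0-16=68
Step 8: prey: 0+0-0=0; pred: 68+0-13=55
Step 9: prey: 0+0-0=0; pred: 55+0-11=44
Step 10: prey: 0+0-0=0; pred: 44+0-8=36
Step 11: prey: 0+0-0=0; pred: 36+0-7=29
Step 12: prey: 0+0-0=0; pred: 29+0-5=24
Max prey = 54 at step 2

Answer: 54 2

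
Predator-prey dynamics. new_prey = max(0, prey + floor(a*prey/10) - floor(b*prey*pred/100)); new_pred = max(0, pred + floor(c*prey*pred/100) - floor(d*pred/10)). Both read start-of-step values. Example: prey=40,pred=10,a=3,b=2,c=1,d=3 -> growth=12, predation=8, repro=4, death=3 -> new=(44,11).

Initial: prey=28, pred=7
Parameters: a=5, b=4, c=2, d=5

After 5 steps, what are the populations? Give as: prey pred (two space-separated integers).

Step 1: prey: 28+14-7=35; pred: 7+3-3=7
Step 2: prey: 35+17-9=43; pred: 7+4-3=8
Step 3: prey: 43+21-13=51; pred: 8+6-4=10
Step 4: prey: 51+25-20=56; pred: 10+10-5=15
Step 5: prey: 56+28-33=51; pred: 15+16-7=24

Answer: 51 24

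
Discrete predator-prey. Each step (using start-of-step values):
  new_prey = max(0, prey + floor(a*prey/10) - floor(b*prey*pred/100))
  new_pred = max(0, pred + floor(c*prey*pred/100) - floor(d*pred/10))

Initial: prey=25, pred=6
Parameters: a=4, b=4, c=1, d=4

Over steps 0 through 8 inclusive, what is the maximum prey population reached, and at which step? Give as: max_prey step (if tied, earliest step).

Answer: 101 8

Derivation:
Step 1: prey: 25+10-6=29; pred: 6+1-2=5
Step 2: prey: 29+11-5=35; pred: 5+1-2=4
Step 3: prey: 35+14-5=44; pred: 4+1-1=4
Step 4: prey: 44+17-7=54; pred: 4+1-1=4
Step 5: prey: 54+21-8=67; pred: 4+2-1=5
Step 6: prey: 67+26-13=80; pred: 5+3-2=6
Step 7: prey: 80+32-19=93; pred: 6+4-2=8
Step 8: prey: 93+37-29=101; pred: 8+7-3=12
Max prey = 101 at step 8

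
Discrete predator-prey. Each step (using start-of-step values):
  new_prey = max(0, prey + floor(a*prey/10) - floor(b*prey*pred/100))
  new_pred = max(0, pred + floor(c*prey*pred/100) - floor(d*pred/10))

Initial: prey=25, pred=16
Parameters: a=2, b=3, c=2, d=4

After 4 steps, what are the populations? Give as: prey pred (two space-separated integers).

Step 1: prey: 25+5-12=18; pred: 16+8-6=18
Step 2: prey: 18+3-9=12; pred: 18+6-7=17
Step 3: prey: 12+2-6=8; pred: 17+4-6=15
Step 4: prey: 8+1-3=6; pred: 15+2-6=11

Answer: 6 11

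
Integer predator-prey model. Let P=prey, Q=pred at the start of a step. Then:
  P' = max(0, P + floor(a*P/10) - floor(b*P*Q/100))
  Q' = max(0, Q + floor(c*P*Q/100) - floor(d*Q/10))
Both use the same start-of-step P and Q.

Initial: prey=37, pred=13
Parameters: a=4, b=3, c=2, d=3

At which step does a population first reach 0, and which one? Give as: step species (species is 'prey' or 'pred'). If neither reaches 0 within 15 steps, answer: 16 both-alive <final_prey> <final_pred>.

Answer: 16 both-alive 1 3

Derivation:
Step 1: prey: 37+14-14=37; pred: 13+9-3=19
Step 2: prey: 37+14-21=30; pred: 19+14-5=28
Step 3: prey: 30+12-25=17; pred: 28+16-8=36
Step 4: prey: 17+6-18=5; pred: 36+12-10=38
Step 5: prey: 5+2-5=2; pred: 38+3-11=30
Step 6: prey: 2+0-1=1; pred: 30+1-9=22
Step 7: prey: 1+0-0=1; pred: 22+0-6=16
Step 8: prey: 1+0-0=1; pred: 16+0-4=12
Step 9: prey: 1+0-0=1; pred: 12+0-3=9
Step 10: prey: 1+0-0=1; pred: 9+0-2=7
Step 11: prey: 1+0-0=1; pred: 7+0-2=5
Step 12: prey: 1+0-0=1; pred: 5+0-1=4
Step 13: prey: 1+0-0=1; pred: 4+0-1=3
Step 14: prey: 1+0-0=1; pred: 3+0-0=3
Steps 15-15: state stable at prey=1, pred=3 (no change)
No extinction within 15 steps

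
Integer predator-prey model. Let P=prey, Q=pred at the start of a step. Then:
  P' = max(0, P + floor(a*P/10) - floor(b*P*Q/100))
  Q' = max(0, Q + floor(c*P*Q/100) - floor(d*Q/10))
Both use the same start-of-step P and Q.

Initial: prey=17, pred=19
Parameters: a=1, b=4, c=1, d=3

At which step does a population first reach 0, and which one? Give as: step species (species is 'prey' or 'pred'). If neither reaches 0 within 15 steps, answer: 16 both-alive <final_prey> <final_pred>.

Answer: 16 both-alive 1 3

Derivation:
Step 1: prey: 17+1-12=6; pred: 19+3-5=17
Step 2: prey: 6+0-4=2; pred: 17+1-5=13
Step 3: prey: 2+0-1=1; pred: 13+0-3=10
Step 4: prey: 1+0-0=1; pred: 10+0-3=7
Step 5: prey: 1+0-0=1; pred: 7+0-2=5
Step 6: prey: 1+0-0=1; pred: 5+0-1=4
Step 7: prey: 1+0-0=1; pred: 4+0-1=3
Step 8: prey: 1+0-0=1; pred: 3+0-0=3
Steps 9-15: state stable at prey=1, pred=3 (no change)
No extinction within 15 steps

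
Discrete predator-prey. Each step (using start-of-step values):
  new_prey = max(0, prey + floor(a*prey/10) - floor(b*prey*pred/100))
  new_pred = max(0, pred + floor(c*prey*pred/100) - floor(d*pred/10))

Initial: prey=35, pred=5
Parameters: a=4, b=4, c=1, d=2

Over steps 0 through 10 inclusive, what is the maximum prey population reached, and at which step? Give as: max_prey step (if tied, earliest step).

Step 1: prey: 35+14-7=42; pred: 5+1-1=5
Step 2: prey: 42+16-8=50; pred: 5+2-1=6
Step 3: prey: 50+20-12=58; pred: 6+3-1=8
Step 4: prey: 58+23-18=63; pred: 8+4-1=11
Step 5: prey: 63+25-27=61; pred: 11+6-2=15
Step 6: prey: 61+24-36=49; pred: 15+9-3=21
Step 7: prey: 49+19-41=27; pred: 21+10-4=27
Step 8: prey: 27+10-29=8; pred: 27+7-5=29
Step 9: prey: 8+3-9=2; pred: 29+2-5=26
Step 10: prey: 2+0-2=0; pred: 26+0-5=21
Max prey = 63 at step 4

Answer: 63 4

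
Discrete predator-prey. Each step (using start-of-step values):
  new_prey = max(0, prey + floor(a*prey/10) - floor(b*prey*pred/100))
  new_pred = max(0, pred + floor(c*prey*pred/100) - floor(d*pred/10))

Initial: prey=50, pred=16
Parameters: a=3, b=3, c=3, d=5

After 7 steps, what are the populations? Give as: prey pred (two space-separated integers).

Answer: 0 4

Derivation:
Step 1: prey: 50+15-24=41; pred: 16+24-8=32
Step 2: prey: 41+12-39=14; pred: 32+39-16=55
Step 3: prey: 14+4-23=0; pred: 55+23-27=51
Step 4: prey: 0+0-0=0; pred: 51+0-25=26
Step 5: prey: 0+0-0=0; pred: 26+0-13=13
Step 6: prey: 0+0-0=0; pred: 13+0-6=7
Step 7: prey: 0+0-0=0; pred: 7+0-3=4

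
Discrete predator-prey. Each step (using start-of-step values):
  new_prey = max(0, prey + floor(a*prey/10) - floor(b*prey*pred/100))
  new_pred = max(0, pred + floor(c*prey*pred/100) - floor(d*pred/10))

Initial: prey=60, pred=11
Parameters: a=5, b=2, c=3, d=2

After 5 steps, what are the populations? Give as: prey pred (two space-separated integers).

Answer: 0 165

Derivation:
Step 1: prey: 60+30-13=77; pred: 11+19-2=28
Step 2: prey: 77+38-43=72; pred: 28+64-5=87
Step 3: prey: 72+36-125=0; pred: 87+187-17=257
Step 4: prey: 0+0-0=0; pred: 257+0-51=206
Step 5: prey: 0+0-0=0; pred: 206+0-41=165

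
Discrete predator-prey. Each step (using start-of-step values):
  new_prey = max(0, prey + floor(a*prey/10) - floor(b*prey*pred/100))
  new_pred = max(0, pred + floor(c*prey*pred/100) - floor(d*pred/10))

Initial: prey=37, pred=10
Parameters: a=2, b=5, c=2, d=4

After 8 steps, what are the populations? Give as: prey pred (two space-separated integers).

Step 1: prey: 37+7-18=26; pred: 10+7-4=13
Step 2: prey: 26+5-16=15; pred: 13+6-5=14
Step 3: prey: 15+3-10=8; pred: 14+4-5=13
Step 4: prey: 8+1-5=4; pred: 13+2-5=10
Step 5: prey: 4+0-2=2; pred: 10+0-4=6
Step 6: prey: 2+0-0=2; pred: 6+0-2=4
Step 7: prey: 2+0-0=2; pred: 4+0-1=3
Step 8: prey: 2+0-0=2; pred: 3+0-1=2

Answer: 2 2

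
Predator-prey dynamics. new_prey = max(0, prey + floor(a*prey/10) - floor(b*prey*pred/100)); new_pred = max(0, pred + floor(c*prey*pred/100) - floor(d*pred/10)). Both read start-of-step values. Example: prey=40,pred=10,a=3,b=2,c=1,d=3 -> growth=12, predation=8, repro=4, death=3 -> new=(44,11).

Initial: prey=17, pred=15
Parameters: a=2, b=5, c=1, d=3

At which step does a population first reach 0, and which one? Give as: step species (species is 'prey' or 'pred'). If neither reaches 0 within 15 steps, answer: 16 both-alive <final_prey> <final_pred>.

Step 1: prey: 17+3-12=8; pred: 15+2-4=13
Step 2: prey: 8+1-5=4; pred: 13+1-3=11
Step 3: prey: 4+0-2=2; pred: 11+0-3=8
Step 4: prey: 2+0-0=2; pred: 8+0-2=6
Step 5: prey: 2+0-0=2; pred: 6+0-1=5
Step 6: prey: 2+0-0=2; pred: 5+0-1=4
Step 7: prey: 2+0-0=2; pred: 4+0-1=3
Step 8: prey: 2+0-0=2; pred: 3+0-0=3
Steps 9-15: state stable at prey=2, pred=3 (no change)
No extinction within 15 steps

Answer: 16 both-alive 2 3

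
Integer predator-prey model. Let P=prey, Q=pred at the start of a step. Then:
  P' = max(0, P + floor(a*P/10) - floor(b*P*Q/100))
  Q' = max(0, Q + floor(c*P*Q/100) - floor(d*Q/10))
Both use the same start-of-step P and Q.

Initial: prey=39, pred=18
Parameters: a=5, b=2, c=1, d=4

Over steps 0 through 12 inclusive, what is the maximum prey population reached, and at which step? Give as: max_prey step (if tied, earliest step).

Answer: 67 5

Derivation:
Step 1: prey: 39+19-14=44; pred: 18+7-7=18
Step 2: prey: 44+22-15=51; pred: 18+7-7=18
Step 3: prey: 51+25-18=58; pred: 18+9-7=20
Step 4: prey: 58+29-23=64; pred: 20+11-8=23
Step 5: prey: 64+32-29=67; pred: 23+14-9=28
Step 6: prey: 67+33-37=63; pred: 28+18-11=35
Step 7: prey: 63+31-44=50; pred: 35+22-14=43
Step 8: prey: 50+25-43=32; pred: 43+21-17=47
Step 9: prey: 32+16-30=18; pred: 47+15-18=44
Step 10: prey: 18+9-15=12; pred: 44+7-17=34
Step 11: prey: 12+6-8=10; pred: 34+4-13=25
Step 12: prey: 10+5-5=10; pred: 25+2-10=17
Max prey = 67 at step 5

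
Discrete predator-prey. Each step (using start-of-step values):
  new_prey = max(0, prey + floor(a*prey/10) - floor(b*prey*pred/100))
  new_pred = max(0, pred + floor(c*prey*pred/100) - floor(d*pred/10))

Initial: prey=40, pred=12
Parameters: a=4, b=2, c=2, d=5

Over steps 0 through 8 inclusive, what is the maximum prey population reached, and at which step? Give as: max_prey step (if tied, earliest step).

Step 1: prey: 40+16-9=47; pred: 12+9-6=15
Step 2: prey: 47+18-14=51; pred: 15+14-7=22
Step 3: prey: 51+20-22=49; pred: 22+22-11=33
Step 4: prey: 49+19-32=36; pred: 33+32-16=49
Step 5: prey: 36+14-35=15; pred: 49+35-24=60
Step 6: prey: 15+6-18=3; pred: 60+18-30=48
Step 7: prey: 3+1-2=2; pred: 48+2-24=26
Step 8: prey: 2+0-1=1; pred: 26+1-13=14
Max prey = 51 at step 2

Answer: 51 2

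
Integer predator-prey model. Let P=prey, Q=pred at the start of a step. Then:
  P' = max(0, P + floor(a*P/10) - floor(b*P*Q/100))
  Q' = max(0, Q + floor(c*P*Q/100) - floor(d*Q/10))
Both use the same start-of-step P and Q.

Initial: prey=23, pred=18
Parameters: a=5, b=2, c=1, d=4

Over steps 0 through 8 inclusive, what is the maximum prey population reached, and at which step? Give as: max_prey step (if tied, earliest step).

Answer: 104 8

Derivation:
Step 1: prey: 23+11-8=26; pred: 18+4-7=15
Step 2: prey: 26+13-7=32; pred: 15+3-6=12
Step 3: prey: 32+16-7=41; pred: 12+3-4=11
Step 4: prey: 41+20-9=52; pred: 11+4-4=11
Step 5: prey: 52+26-11=67; pred: 11+5-4=12
Step 6: prey: 67+33-16=84; pred: 12+8-4=16
Step 7: prey: 84+42-26=100; pred: 16+13-6=23
Step 8: prey: 100+50-46=104; pred: 23+23-9=37
Max prey = 104 at step 8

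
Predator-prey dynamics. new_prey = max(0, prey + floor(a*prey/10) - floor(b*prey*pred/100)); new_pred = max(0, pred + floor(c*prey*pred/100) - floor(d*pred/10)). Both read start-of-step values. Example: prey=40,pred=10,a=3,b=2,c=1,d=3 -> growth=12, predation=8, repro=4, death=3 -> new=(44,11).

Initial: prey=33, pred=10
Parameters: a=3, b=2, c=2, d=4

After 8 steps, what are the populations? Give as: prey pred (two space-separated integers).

Step 1: prey: 33+9-6=36; pred: 10+6-4=12
Step 2: prey: 36+10-8=38; pred: 12+8-4=16
Step 3: prey: 38+11-12=37; pred: 16+12-6=22
Step 4: prey: 37+11-16=32; pred: 22+16-8=30
Step 5: prey: 32+9-19=22; pred: 30+19-12=37
Step 6: prey: 22+6-16=12; pred: 37+16-14=39
Step 7: prey: 12+3-9=6; pred: 39+9-15=33
Step 8: prey: 6+1-3=4; pred: 33+3-13=23

Answer: 4 23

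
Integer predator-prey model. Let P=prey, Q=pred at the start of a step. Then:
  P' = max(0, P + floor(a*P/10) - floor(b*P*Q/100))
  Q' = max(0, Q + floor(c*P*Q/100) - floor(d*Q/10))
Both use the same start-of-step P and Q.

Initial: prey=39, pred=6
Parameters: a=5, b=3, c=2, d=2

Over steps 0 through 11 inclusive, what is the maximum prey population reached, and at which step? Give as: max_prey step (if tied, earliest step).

Answer: 63 2

Derivation:
Step 1: prey: 39+19-7=51; pred: 6+4-1=9
Step 2: prey: 51+25-13=63; pred: 9+9-1=17
Step 3: prey: 63+31-32=62; pred: 17+21-3=35
Step 4: prey: 62+31-65=28; pred: 35+43-7=71
Step 5: prey: 28+14-59=0; pred: 71+39-14=96
Step 6: prey: 0+0-0=0; pred: 96+0-19=77
Step 7: prey: 0+0-0=0; pred: 77+0-15=62
Step 8: prey: 0+0-0=0; pred: 62+0-12=50
Step 9: prey: 0+0-0=0; pred: 50+0-10=40
Step 10: prey: 0+0-0=0; pred: 40+0-8=32
Step 11: prey: 0+0-0=0; pred: 32+0-6=26
Max prey = 63 at step 2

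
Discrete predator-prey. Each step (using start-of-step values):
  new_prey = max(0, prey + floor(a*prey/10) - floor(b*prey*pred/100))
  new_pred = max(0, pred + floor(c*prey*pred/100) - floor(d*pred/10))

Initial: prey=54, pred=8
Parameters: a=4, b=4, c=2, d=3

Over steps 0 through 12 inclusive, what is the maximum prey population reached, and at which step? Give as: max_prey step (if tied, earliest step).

Step 1: prey: 54+21-17=58; pred: 8+8-2=14
Step 2: prey: 58+23-32=49; pred: 14+16-4=26
Step 3: prey: 49+19-50=18; pred: 26+25-7=44
Step 4: prey: 18+7-31=0; pred: 44+15-13=46
Step 5: prey: 0+0-0=0; pred: 46+0-13=33
Step 6: prey: 0+0-0=0; pred: 33+0-9=24
Step 7: prey: 0+0-0=0; pred: 24+0-7=17
Step 8: prey: 0+0-0=0; pred: 17+0-5=12
Step 9: prey: 0+0-0=0; pred: 12+0-3=9
Step 10: prey: 0+0-0=0; pred: 9+0-2=7
Step 11: prey: 0+0-0=0; pred: 7+0-2=5
Step 12: prey: 0+0-0=0; pred: 5+0-1=4
Max prey = 58 at step 1

Answer: 58 1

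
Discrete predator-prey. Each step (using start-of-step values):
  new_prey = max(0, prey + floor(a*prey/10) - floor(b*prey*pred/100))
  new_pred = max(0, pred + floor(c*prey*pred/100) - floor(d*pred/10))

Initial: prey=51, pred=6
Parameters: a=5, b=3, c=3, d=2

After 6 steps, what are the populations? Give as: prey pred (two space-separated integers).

Answer: 0 111

Derivation:
Step 1: prey: 51+25-9=67; pred: 6+9-1=14
Step 2: prey: 67+33-28=72; pred: 14+28-2=40
Step 3: prey: 72+36-86=22; pred: 40+86-8=118
Step 4: prey: 22+11-77=0; pred: 118+77-23=172
Step 5: prey: 0+0-0=0; pred: 172+0-34=138
Step 6: prey: 0+0-0=0; pred: 138+0-27=111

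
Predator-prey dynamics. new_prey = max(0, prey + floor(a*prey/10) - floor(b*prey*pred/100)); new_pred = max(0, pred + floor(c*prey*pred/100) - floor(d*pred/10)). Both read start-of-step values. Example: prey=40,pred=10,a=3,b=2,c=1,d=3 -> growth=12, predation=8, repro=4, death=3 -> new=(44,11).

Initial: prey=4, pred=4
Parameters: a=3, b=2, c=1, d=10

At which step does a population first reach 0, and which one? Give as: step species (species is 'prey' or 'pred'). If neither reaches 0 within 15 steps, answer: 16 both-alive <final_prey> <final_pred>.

Answer: 1 pred

Derivation:
Step 1: prey: 4+1-0=5; pred: 4+0-4=0
First extinction: pred at step 1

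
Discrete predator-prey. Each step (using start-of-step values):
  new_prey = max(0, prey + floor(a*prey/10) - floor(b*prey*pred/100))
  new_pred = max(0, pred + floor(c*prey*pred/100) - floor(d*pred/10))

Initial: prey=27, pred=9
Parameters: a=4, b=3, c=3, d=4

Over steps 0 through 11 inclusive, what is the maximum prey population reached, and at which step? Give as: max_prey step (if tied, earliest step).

Step 1: prey: 27+10-7=30; pred: 9+7-3=13
Step 2: prey: 30+12-11=31; pred: 13+11-5=19
Step 3: prey: 31+12-17=26; pred: 19+17-7=29
Step 4: prey: 26+10-22=14; pred: 29+22-11=40
Step 5: prey: 14+5-16=3; pred: 40+16-16=40
Step 6: prey: 3+1-3=1; pred: 40+3-16=27
Step 7: prey: 1+0-0=1; pred: 27+0-10=17
Step 8: prey: 1+0-0=1; pred: 17+0-6=11
Step 9: prey: 1+0-0=1; pred: 11+0-4=7
Step 10: prey: 1+0-0=1; pred: 7+0-2=5
Step 11: prey: 1+0-0=1; pred: 5+0-2=3
Max prey = 31 at step 2

Answer: 31 2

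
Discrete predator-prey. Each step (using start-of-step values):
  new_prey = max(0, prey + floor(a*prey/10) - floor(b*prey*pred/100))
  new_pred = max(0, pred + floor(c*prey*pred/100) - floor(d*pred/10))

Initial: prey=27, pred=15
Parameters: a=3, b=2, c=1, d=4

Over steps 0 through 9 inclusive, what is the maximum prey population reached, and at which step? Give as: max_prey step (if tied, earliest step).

Answer: 64 9

Derivation:
Step 1: prey: 27+8-8=27; pred: 15+4-6=13
Step 2: prey: 27+8-7=28; pred: 13+3-5=11
Step 3: prey: 28+8-6=30; pred: 11+3-4=10
Step 4: prey: 30+9-6=33; pred: 10+3-4=9
Step 5: prey: 33+9-5=37; pred: 9+2-3=8
Step 6: prey: 37+11-5=43; pred: 8+2-3=7
Step 7: prey: 43+12-6=49; pred: 7+3-2=8
Step 8: prey: 49+14-7=56; pred: 8+3-3=8
Step 9: prey: 56+16-8=64; pred: 8+4-3=9
Max prey = 64 at step 9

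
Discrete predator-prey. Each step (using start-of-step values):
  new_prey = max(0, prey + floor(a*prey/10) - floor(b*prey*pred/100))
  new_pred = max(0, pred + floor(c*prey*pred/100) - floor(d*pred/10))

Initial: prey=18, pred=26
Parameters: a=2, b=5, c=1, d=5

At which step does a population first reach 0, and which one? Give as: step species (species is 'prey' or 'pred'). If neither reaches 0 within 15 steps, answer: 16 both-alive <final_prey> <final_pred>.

Step 1: prey: 18+3-23=0; pred: 26+4-13=17
First extinction: prey at step 1

Answer: 1 prey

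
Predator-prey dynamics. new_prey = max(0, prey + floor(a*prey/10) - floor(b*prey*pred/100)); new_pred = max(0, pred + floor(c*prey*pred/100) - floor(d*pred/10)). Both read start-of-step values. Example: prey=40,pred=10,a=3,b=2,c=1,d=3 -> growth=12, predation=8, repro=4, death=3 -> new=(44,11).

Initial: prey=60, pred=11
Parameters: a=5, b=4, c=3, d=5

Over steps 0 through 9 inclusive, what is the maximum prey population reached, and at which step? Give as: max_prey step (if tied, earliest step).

Answer: 64 1

Derivation:
Step 1: prey: 60+30-26=64; pred: 11+19-5=25
Step 2: prey: 64+32-64=32; pred: 25+48-12=61
Step 3: prey: 32+16-78=0; pred: 61+58-30=89
Step 4: prey: 0+0-0=0; pred: 89+0-44=45
Step 5: prey: 0+0-0=0; pred: 45+0-22=23
Step 6: prey: 0+0-0=0; pred: 23+0-11=12
Step 7: prey: 0+0-0=0; pred: 12+0-6=6
Step 8: prey: 0+0-0=0; pred: 6+0-3=3
Step 9: prey: 0+0-0=0; pred: 3+0-1=2
Max prey = 64 at step 1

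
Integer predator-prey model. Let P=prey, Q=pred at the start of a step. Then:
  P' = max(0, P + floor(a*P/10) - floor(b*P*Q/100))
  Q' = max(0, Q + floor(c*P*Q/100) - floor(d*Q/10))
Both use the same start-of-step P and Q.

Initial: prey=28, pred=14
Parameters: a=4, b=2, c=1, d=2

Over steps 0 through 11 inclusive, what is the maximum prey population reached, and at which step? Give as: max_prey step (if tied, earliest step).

Answer: 40 4

Derivation:
Step 1: prey: 28+11-7=32; pred: 14+3-2=15
Step 2: prey: 32+12-9=35; pred: 15+4-3=16
Step 3: prey: 35+14-11=38; pred: 16+5-3=18
Step 4: prey: 38+15-13=40; pred: 18+6-3=21
Step 5: prey: 40+16-16=40; pred: 21+8-4=25
Step 6: prey: 40+16-20=36; pred: 25+10-5=30
Step 7: prey: 36+14-21=29; pred: 30+10-6=34
Step 8: prey: 29+11-19=21; pred: 34+9-6=37
Step 9: prey: 21+8-15=14; pred: 37+7-7=37
Step 10: prey: 14+5-10=9; pred: 37+5-7=35
Step 11: prey: 9+3-6=6; pred: 35+3-7=31
Max prey = 40 at step 4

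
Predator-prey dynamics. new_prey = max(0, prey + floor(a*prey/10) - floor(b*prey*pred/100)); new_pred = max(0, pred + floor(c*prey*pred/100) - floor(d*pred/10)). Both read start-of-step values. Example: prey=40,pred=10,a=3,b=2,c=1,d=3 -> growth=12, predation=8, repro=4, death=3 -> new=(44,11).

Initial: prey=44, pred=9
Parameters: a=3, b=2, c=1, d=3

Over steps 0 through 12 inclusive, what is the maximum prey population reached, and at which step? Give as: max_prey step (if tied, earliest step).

Step 1: prey: 44+13-7=50; pred: 9+3-2=10
Step 2: prey: 50+15-10=55; pred: 10+5-3=12
Step 3: prey: 55+16-13=58; pred: 12+6-3=15
Step 4: prey: 58+17-17=58; pred: 15+8-4=19
Step 5: prey: 58+17-22=53; pred: 19+11-5=25
Step 6: prey: 53+15-26=42; pred: 25+13-7=31
Step 7: prey: 42+12-26=28; pred: 31+13-9=35
Step 8: prey: 28+8-19=17; pred: 35+9-10=34
Step 9: prey: 17+5-11=11; pred: 34+5-10=29
Step 10: prey: 11+3-6=8; pred: 29+3-8=24
Step 11: prey: 8+2-3=7; pred: 24+1-7=18
Step 12: prey: 7+2-2=7; pred: 18+1-5=14
Max prey = 58 at step 3

Answer: 58 3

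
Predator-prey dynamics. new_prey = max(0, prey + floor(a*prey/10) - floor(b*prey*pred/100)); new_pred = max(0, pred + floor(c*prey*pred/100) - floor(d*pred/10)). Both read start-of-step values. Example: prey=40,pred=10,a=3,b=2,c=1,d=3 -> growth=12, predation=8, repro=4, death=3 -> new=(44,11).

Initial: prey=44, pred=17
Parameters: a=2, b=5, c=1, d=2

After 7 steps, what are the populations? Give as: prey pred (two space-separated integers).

Answer: 0 8

Derivation:
Step 1: prey: 44+8-37=15; pred: 17+7-3=21
Step 2: prey: 15+3-15=3; pred: 21+3-4=20
Step 3: prey: 3+0-3=0; pred: 20+0-4=16
Step 4: prey: 0+0-0=0; pred: 16+0-3=13
Step 5: prey: 0+0-0=0; pred: 13+0-2=11
Step 6: prey: 0+0-0=0; pred: 11+0-2=9
Step 7: prey: 0+0-0=0; pred: 9+0-1=8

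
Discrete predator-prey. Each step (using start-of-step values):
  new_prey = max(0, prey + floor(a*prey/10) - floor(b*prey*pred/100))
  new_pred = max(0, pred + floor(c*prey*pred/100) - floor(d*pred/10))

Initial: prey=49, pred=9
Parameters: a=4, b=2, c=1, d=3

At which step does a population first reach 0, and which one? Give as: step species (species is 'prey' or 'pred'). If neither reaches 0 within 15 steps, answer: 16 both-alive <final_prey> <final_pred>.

Answer: 16 both-alive 1 5

Derivation:
Step 1: prey: 49+19-8=60; pred: 9+4-2=11
Step 2: prey: 60+24-13=71; pred: 11+6-3=14
Step 3: prey: 71+28-19=80; pred: 14+9-4=19
Step 4: prey: 80+32-30=82; pred: 19+15-5=29
Step 5: prey: 82+32-47=67; pred: 29+23-8=44
Step 6: prey: 67+26-58=35; pred: 44+29-13=60
Step 7: prey: 35+14-42=7; pred: 60+21-18=63
Step 8: prey: 7+2-8=1; pred: 63+4-18=49
Step 9: prey: 1+0-0=1; pred: 49+0-14=35
Step 10: prey: 1+0-0=1; pred: 35+0-10=25
Step 11: prey: 1+0-0=1; pred: 25+0-7=18
Step 12: prey: 1+0-0=1; pred: 18+0-5=13
Step 13: prey: 1+0-0=1; pred: 13+0-3=10
Step 14: prey: 1+0-0=1; pred: 10+0-3=7
Step 15: prey: 1+0-0=1; pred: 7+0-2=5
No extinction within 15 steps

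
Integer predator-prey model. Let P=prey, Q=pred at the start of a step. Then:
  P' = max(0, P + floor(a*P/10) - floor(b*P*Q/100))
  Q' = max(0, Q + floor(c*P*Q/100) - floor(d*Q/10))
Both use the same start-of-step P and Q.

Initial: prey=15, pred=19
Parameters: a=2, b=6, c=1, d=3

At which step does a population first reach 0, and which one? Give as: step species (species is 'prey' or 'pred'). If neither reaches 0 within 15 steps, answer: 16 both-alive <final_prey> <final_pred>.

Step 1: prey: 15+3-17=1; pred: 19+2-5=16
Step 2: prey: 1+0-0=1; pred: 16+0-4=12
Step 3: prey: 1+0-0=1; pred: 12+0-3=9
Step 4: prey: 1+0-0=1; pred: 9+0-2=7
Step 5: prey: 1+0-0=1; pred: 7+0-2=5
Step 6: prey: 1+0-0=1; pred: 5+0-1=4
Step 7: prey: 1+0-0=1; pred: 4+0-1=3
Step 8: prey: 1+0-0=1; pred: 3+0-0=3
Steps 9-15: state stable at prey=1, pred=3 (no change)
No extinction within 15 steps

Answer: 16 both-alive 1 3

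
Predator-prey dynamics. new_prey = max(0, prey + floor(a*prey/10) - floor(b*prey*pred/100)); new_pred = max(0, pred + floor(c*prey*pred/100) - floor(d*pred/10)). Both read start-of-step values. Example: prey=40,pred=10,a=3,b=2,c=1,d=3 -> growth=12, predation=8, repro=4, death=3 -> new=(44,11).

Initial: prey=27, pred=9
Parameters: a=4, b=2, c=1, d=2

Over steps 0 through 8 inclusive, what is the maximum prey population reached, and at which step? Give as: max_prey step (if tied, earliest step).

Step 1: prey: 27+10-4=33; pred: 9+2-1=10
Step 2: prey: 33+13-6=40; pred: 10+3-2=11
Step 3: prey: 40+16-8=48; pred: 11+4-2=13
Step 4: prey: 48+19-12=55; pred: 13+6-2=17
Step 5: prey: 55+22-18=59; pred: 17+9-3=23
Step 6: prey: 59+23-27=55; pred: 23+13-4=32
Step 7: prey: 55+22-35=42; pred: 32+17-6=43
Step 8: prey: 42+16-36=22; pred: 43+18-8=53
Max prey = 59 at step 5

Answer: 59 5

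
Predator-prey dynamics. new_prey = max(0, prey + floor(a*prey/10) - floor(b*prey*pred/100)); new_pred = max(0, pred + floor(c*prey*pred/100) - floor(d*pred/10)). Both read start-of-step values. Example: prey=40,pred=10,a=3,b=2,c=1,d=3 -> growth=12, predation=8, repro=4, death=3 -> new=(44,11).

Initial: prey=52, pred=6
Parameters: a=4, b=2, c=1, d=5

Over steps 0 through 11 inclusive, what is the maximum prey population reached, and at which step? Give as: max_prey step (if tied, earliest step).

Answer: 157 5

Derivation:
Step 1: prey: 52+20-6=66; pred: 6+3-3=6
Step 2: prey: 66+26-7=85; pred: 6+3-3=6
Step 3: prey: 85+34-10=109; pred: 6+5-3=8
Step 4: prey: 109+43-17=135; pred: 8+8-4=12
Step 5: prey: 135+54-32=157; pred: 12+16-6=22
Step 6: prey: 157+62-69=150; pred: 22+34-11=45
Step 7: prey: 150+60-135=75; pred: 45+67-22=90
Step 8: prey: 75+30-135=0; pred: 90+67-45=112
Step 9: prey: 0+0-0=0; pred: 112+0-56=56
Step 10: prey: 0+0-0=0; pred: 56+0-28=28
Step 11: prey: 0+0-0=0; pred: 28+0-14=14
Max prey = 157 at step 5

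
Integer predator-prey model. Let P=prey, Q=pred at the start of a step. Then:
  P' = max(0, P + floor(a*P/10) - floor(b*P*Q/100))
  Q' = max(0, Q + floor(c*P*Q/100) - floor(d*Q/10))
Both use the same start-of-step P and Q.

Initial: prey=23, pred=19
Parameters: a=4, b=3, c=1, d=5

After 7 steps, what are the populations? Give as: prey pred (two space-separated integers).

Answer: 59 1

Derivation:
Step 1: prey: 23+9-13=19; pred: 19+4-9=14
Step 2: prey: 19+7-7=19; pred: 14+2-7=9
Step 3: prey: 19+7-5=21; pred: 9+1-4=6
Step 4: prey: 21+8-3=26; pred: 6+1-3=4
Step 5: prey: 26+10-3=33; pred: 4+1-2=3
Step 6: prey: 33+13-2=44; pred: 3+0-1=2
Step 7: prey: 44+17-2=59; pred: 2+0-1=1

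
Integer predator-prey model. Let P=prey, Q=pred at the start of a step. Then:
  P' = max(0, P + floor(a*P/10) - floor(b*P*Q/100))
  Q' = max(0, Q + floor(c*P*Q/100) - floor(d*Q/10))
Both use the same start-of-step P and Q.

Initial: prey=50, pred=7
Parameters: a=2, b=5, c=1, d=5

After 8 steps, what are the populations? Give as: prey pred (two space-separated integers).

Answer: 37 1

Derivation:
Step 1: prey: 50+10-17=43; pred: 7+3-3=7
Step 2: prey: 43+8-15=36; pred: 7+3-3=7
Step 3: prey: 36+7-12=31; pred: 7+2-3=6
Step 4: prey: 31+6-9=28; pred: 6+1-3=4
Step 5: prey: 28+5-5=28; pred: 4+1-2=3
Step 6: prey: 28+5-4=29; pred: 3+0-1=2
Step 7: prey: 29+5-2=32; pred: 2+0-1=1
Step 8: prey: 32+6-1=37; pred: 1+0-0=1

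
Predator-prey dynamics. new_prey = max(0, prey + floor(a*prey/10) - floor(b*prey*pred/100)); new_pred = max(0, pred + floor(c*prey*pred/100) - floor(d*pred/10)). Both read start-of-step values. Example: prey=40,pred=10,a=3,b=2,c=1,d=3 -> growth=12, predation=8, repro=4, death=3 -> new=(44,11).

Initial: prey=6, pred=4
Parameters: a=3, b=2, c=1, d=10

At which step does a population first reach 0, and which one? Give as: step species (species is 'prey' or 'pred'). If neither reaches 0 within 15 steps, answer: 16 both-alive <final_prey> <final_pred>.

Answer: 1 pred

Derivation:
Step 1: prey: 6+1-0=7; pred: 4+0-4=0
First extinction: pred at step 1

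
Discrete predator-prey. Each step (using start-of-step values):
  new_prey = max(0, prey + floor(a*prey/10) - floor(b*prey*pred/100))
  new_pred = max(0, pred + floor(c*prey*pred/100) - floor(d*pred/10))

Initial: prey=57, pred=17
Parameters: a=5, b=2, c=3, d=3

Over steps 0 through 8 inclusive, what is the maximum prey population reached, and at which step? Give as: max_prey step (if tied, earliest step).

Answer: 66 1

Derivation:
Step 1: prey: 57+28-19=66; pred: 17+29-5=41
Step 2: prey: 66+33-54=45; pred: 41+81-12=110
Step 3: prey: 45+22-99=0; pred: 110+148-33=225
Step 4: prey: 0+0-0=0; pred: 225+0-67=158
Step 5: prey: 0+0-0=0; pred: 158+0-47=111
Step 6: prey: 0+0-0=0; pred: 111+0-33=78
Step 7: prey: 0+0-0=0; pred: 78+0-23=55
Step 8: prey: 0+0-0=0; pred: 55+0-16=39
Max prey = 66 at step 1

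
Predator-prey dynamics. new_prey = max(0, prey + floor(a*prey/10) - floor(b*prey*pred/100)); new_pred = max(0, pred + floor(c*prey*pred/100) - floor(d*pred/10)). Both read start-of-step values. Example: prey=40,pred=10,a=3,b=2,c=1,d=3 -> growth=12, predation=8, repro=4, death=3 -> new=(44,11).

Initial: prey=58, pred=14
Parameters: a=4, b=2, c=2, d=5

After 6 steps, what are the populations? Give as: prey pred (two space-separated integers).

Step 1: prey: 58+23-16=65; pred: 14+16-7=23
Step 2: prey: 65+26-29=62; pred: 23+29-11=41
Step 3: prey: 62+24-50=36; pred: 41+50-20=71
Step 4: prey: 36+14-51=0; pred: 71+51-35=87
Step 5: prey: 0+0-0=0; pred: 87+0-43=44
Step 6: prey: 0+0-0=0; pred: 44+0-22=22

Answer: 0 22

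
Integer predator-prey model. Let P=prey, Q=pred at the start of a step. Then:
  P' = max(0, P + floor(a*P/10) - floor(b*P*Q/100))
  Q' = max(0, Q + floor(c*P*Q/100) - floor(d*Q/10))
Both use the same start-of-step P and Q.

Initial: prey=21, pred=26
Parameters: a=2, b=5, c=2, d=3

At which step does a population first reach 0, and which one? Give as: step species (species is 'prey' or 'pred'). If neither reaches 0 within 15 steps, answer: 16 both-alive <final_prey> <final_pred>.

Answer: 1 prey

Derivation:
Step 1: prey: 21+4-27=0; pred: 26+10-7=29
First extinction: prey at step 1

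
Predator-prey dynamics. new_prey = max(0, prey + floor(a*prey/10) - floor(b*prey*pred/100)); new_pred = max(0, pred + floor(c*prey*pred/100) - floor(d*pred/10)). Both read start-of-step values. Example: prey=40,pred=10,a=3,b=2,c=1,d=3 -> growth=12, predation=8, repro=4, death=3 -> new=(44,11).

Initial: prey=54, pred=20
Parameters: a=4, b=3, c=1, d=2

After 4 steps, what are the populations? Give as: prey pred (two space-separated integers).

Step 1: prey: 54+21-32=43; pred: 20+10-4=26
Step 2: prey: 43+17-33=27; pred: 26+11-5=32
Step 3: prey: 27+10-25=12; pred: 32+8-6=34
Step 4: prey: 12+4-12=4; pred: 34+4-6=32

Answer: 4 32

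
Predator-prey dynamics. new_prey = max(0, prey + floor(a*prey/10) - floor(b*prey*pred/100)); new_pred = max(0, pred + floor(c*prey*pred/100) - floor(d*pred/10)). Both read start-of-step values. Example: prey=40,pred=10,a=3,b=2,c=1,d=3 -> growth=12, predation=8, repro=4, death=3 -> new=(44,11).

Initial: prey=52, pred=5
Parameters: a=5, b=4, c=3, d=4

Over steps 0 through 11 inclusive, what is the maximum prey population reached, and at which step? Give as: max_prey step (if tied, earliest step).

Step 1: prey: 52+26-10=68; pred: 5+7-2=10
Step 2: prey: 68+34-27=75; pred: 10+20-4=26
Step 3: prey: 75+37-78=34; pred: 26+58-10=74
Step 4: prey: 34+17-100=0; pred: 74+75-29=120
Step 5: prey: 0+0-0=0; pred: 120+0-48=72
Step 6: prey: 0+0-0=0; pred: 72+0-28=44
Step 7: prey: 0+0-0=0; pred: 44+0-17=27
Step 8: prey: 0+0-0=0; pred: 27+0-10=17
Step 9: prey: 0+0-0=0; pred: 17+0-6=11
Step 10: prey: 0+0-0=0; pred: 11+0-4=7
Step 11: prey: 0+0-0=0; pred: 7+0-2=5
Max prey = 75 at step 2

Answer: 75 2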